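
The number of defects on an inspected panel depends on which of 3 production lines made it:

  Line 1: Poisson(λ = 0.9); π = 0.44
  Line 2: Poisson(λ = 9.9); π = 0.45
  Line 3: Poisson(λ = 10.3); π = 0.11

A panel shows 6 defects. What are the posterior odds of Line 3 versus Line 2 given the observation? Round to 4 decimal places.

Only the two components matter; the odds are (w_i f_i(x)) / (w_j f_j(x)).
Component likelihoods at x = 6 defects:
  p_1 = 0.000300094
  p_2 = 0.065609
  p_3 = 0.0557773
0.00613551 / 0.029524 ≈ 0.2078

0.2078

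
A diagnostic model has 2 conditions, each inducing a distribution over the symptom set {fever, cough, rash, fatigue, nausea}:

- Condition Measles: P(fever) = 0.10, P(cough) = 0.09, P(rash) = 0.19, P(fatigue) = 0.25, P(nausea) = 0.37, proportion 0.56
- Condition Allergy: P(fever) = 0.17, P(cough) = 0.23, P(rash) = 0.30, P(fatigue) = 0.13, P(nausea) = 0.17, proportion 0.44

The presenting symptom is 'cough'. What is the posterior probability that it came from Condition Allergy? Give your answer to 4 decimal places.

By Bayes' theorem, P(k | x) = P(Z=k) f_k(x) / Σ_j P(Z=j) f_j(x).
Categorical probabilities:
  L_Measles = P(cough | comp) = 0.09
  L_Allergy = P(cough | comp) = 0.23
Multiply by the mixture weights:
  P(Z=Measles)·L_Measles = 0.56 × 0.09 = 0.0504
  P(Z=Allergy)·L_Allergy = 0.44 × 0.23 = 0.1012
Sum: 0.0504 + 0.1012 = 0.1516
Responsibility of Condition Allergy: 0.1012 / 0.1516 ≈ 0.6675

0.6675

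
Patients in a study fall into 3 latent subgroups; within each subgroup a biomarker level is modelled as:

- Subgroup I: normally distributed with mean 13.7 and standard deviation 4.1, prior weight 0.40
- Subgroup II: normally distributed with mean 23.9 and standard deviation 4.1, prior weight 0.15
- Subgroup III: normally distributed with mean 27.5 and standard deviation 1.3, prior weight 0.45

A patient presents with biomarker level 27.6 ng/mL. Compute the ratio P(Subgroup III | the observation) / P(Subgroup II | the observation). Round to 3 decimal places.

Only the two components matter; the odds are (π_i f_i(x)) / (π_j f_j(x)).
Evaluate each component's likelihood at the observed value:
  p_I = (1/(4.1·√(2π)))·exp(−(27.6−13.7)²/(2·4.1²)) = 0.097303·exp(-5.74688) = 0.000310663
  p_II = (1/(4.1·√(2π)))·exp(−(27.6−23.9)²/(2·4.1²)) = 0.097303·exp(-0.40720) = 0.0647563
  p_III = (1/(1.3·√(2π)))·exp(−(27.6−27.5)²/(2·1.3²)) = 0.306879·exp(-0.00296) = 0.305972
Odds = (0.45/0.15) × (0.305972/0.0647563) = 3 × 4.72497 ≈ 14.175

14.175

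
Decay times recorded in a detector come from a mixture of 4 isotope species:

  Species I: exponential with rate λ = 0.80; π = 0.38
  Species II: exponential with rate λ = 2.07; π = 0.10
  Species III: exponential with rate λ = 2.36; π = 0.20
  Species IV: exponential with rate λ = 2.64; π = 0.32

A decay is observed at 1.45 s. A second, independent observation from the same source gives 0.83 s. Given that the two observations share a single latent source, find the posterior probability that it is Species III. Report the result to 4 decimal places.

0.0956

Posterior ∝ prior × likelihood, so P(k | x) ∝ P(Z=k) f_k(x); normalise over all components.
Since both observations come from the same component, the likelihood for component k is f_k(x₁)·f_k(x₂).
  f_I = [0.250789] × [0.41183] = 0.103283
  f_II = [0.102905] × [0.371372] = 0.0382159
  f_III = [0.0770471] × [0.332825] = 0.0256432
  f_IV = [0.0574281] × [0.295106] = 0.0169474
Prior × likelihood for each component:
  P(Z=I)·f_I = 0.38 × 0.103283 = 0.0392474
  P(Z=II)·f_II = 0.10 × 0.0382159 = 0.00382159
  P(Z=III)·f_III = 0.20 × 0.0256432 = 0.00512864
  P(Z=IV)·f_IV = 0.32 × 0.0169474 = 0.00542316
Evidence: 0.0392474 + 0.00382159 + 0.00512864 + 0.00542316 = 0.0536208
So the posterior for Species III is 0.00512864 / 0.0536208 ≈ 0.0956.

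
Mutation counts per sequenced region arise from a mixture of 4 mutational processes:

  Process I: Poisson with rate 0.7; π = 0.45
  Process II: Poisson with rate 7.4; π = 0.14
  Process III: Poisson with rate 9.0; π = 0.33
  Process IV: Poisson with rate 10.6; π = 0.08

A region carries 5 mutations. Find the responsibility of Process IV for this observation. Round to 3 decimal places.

0.058

By Bayes' theorem, P(k | x) = P(Z=k) f_k(x) / Σ_j P(Z=j) f_j(x).
Poisson probabilities:
  f_I = 0.000695509
  f_II = 0.113031
  f_III = 0.0607269
  f_IV = 0.027786
Prior × likelihood for each component:
  P(Z=I)·f_I = 0.45 × 0.000695509 = 0.000312979
  P(Z=II)·f_II = 0.14 × 0.113031 = 0.0158244
  P(Z=III)·f_III = 0.33 × 0.0607269 = 0.0200399
  P(Z=IV)·f_IV = 0.08 × 0.027786 = 0.00222288
Sum: 0.000312979 + 0.0158244 + 0.0200399 + 0.00222288 = 0.0384001
Responsibility of Process IV: 0.00222288 / 0.0384001 ≈ 0.058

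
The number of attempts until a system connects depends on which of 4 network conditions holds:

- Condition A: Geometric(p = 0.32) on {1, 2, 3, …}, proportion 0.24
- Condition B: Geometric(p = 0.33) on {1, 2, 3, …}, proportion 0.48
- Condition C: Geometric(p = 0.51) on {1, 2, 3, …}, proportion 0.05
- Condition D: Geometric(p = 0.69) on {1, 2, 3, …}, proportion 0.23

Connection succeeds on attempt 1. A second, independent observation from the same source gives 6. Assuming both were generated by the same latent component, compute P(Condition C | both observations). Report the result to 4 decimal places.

0.0325

Apply Bayes' rule: the posterior for each component is proportional to its prior times its likelihood at x.
Since both observations come from the same component, the likelihood for component k is f_k(x₁)·f_k(x₂).
  L_A = [0.32·(1−0.32)^0 = 0.32·1 = 0.32] × [0.0465259] = 0.0148883
  L_B = [0.33·(1−0.33)^0 = 0.33·1 = 0.33] × [0.0445541] = 0.0147029
  L_C = [0.51·(1−0.51)^0 = 0.51·1 = 0.51] × [0.0144062] = 0.00734718
  L_D = [0.69·(1−0.69)^0 = 0.69·1 = 0.69] × [0.00197541] = 0.00136303
Unnormalised posteriors:
  π_A·L_A = 0.24 × 0.0148883 = 0.00357319
  π_B·L_B = 0.48 × 0.0147029 = 0.00705737
  π_C·L_C = 0.05 × 0.00734718 = 0.000367359
  π_D·L_D = 0.23 × 0.00136303 = 0.000313498
Marginal: 0.00357319 + 0.00705737 + 0.000367359 + 0.000313498 = 0.0113114
Responsibility of Condition C: 0.000367359 / 0.0113114 ≈ 0.0325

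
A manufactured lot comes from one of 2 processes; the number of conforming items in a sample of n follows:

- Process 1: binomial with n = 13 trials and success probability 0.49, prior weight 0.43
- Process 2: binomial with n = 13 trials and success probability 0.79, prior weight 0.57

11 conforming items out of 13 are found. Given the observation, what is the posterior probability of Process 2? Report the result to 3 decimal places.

0.977

Apply Bayes' rule: the posterior for each component is proportional to its prior times its likelihood at x.
Component likelihoods at x = 11 conforming items out of 13:
  f_1 = C(13,11)·0.49^11·0.51^2 = 78·0.000390982·0.2601 = 0.00793217
  f_2 = C(13,11)·0.79^11·0.21^2 = 78·0.0747994·0.0441 = 0.257295
Multiply by the mixture weights:
  π_1·f_1 = 0.43 × 0.00793217 = 0.00341083
  π_2·f_2 = 0.57 × 0.257295 = 0.146658
Evidence: 0.00341083 + 0.146658 = 0.150069
P(Process 2 | 11 conforming items out of 13) ≈ 0.977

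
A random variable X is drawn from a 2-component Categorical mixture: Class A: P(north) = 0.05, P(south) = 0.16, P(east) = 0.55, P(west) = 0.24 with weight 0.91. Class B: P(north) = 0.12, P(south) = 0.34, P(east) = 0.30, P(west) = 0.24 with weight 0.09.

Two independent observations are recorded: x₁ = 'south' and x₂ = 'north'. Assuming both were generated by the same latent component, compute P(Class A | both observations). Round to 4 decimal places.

0.6647

By Bayes' theorem, P(k | x) = π_k f_k(x) / Σ_j π_j f_j(x).
Since both observations come from the same component, the likelihood for component k is f_k(x₁)·f_k(x₂).
  p_A = [P(south | comp) = 0.16] × [0.05] = 0.008
  p_B = [P(south | comp) = 0.34] × [0.12] = 0.0408
Multiply by the mixture weights:
  π_A·p_A = 0.91 × 0.008 = 0.00728
  π_B·p_B = 0.09 × 0.0408 = 0.003672
Evidence: 0.00728 + 0.003672 = 0.010952
P(Class A | x₁,x₂) ≈ 0.6647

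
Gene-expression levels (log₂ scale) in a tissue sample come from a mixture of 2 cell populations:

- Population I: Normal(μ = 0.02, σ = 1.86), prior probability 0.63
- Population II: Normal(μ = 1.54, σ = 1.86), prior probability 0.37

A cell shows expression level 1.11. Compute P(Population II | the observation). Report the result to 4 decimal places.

0.4044

Apply Bayes' rule: the posterior for each component is proportional to its prior times its likelihood at x.
Evaluate each component's likelihood at the observed value:
  p_I = 0.180644
  p_II = 0.208829
Unnormalised posteriors:
  w_I·p_I = 0.63 × 0.180644 = 0.113806
  w_II·p_II = 0.37 × 0.208829 = 0.0772669
Evidence: 0.113806 + 0.0772669 = 0.191073
P(Population II | 1.11) = 0.0772669 / 0.191073 ≈ 0.4044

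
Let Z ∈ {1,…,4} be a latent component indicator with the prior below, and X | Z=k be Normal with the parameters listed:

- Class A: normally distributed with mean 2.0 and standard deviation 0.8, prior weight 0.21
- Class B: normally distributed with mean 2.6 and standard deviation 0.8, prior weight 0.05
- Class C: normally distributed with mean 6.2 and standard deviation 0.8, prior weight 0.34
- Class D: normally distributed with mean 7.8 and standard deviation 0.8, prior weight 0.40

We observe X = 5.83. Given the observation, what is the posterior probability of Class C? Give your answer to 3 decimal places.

Posterior ∝ prior × likelihood, so P(k | x) ∝ π_k f_k(x); normalise over all components.
Evaluate each component's likelihood at the observed value:
  p_A = 5.2574e-06
  p_B = 0.000143885
  p_C = 0.448096
  p_D = 0.0240469
Weight by the priors:
  π_A·p_A = 0.21 × 5.2574e-06 = 1.10405e-06
  π_B·p_B = 0.05 × 0.000143885 = 7.19424e-06
  π_C·p_C = 0.34 × 0.448096 = 0.152353
  π_D·p_D = 0.40 × 0.0240469 = 0.00961877
Marginal: 1.10405e-06 + 7.19424e-06 + 0.152353 + 0.00961877 = 0.16198
P(Class C | data) = 0.152353 / 0.16198 ≈ 0.941

0.941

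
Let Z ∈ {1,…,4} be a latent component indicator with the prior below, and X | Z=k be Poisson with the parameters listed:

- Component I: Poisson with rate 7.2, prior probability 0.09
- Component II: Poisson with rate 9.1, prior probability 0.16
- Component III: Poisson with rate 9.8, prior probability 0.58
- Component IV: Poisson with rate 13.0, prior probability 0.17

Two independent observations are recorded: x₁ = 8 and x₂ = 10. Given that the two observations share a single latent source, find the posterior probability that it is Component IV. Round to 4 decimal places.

0.0531

P(component k | x) = π_k·f_k(x) / marginal(x), where marginal(x) = Σ_j π_j·f_j(x).
Since both observations come from the same component, the likelihood for component k is f_k(x₁)·f_k(x₂).
  p_I = [e^(−7.2)·7.2^8/8! = 0.133727] × [0.0770268] = 0.0103006
  p_II = [e^(−9.1)·9.1^8/8! = 0.130236] × [0.119832] = 0.0156064
  p_III = [e^(−9.8)·9.8^8/8! = 0.117004] × [0.124857] = 0.0146088
  p_IV = [e^(−13.0)·13.0^8/8! = 0.0457297] × [0.0858702] = 0.00392681
Unnormalised posteriors:
  π_I·p_I = 0.09 × 0.0103006 = 0.00092705
  π_II·p_II = 0.16 × 0.0156064 = 0.00249702
  π_III·p_III = 0.58 × 0.0146088 = 0.00847309
  π_IV·p_IV = 0.17 × 0.00392681 = 0.000667558
Marginal: 0.00092705 + 0.00249702 + 0.00847309 + 0.000667558 = 0.0125647
So the posterior for Component IV is 0.000667558 / 0.0125647 ≈ 0.0531.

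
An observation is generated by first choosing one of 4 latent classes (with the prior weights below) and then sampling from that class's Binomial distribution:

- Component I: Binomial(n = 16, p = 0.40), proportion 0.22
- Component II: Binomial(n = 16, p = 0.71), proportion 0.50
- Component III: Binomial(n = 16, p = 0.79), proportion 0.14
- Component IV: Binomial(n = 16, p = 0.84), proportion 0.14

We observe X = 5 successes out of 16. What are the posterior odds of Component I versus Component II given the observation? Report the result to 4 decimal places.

74.2586

Only the two components matter; the odds are (w_i f_i(x)) / (w_j f_j(x)).
Component likelihoods at x = 5 successes out of 16:
  L_I = 0.162273
  L_II = 0.000961507
  L_III = 4.70793e-05
  L_IV = 3.21365e-06
Odds = (0.22/0.50) × (0.162273/0.000961507) = 0.44 × 168.77 ≈ 74.2586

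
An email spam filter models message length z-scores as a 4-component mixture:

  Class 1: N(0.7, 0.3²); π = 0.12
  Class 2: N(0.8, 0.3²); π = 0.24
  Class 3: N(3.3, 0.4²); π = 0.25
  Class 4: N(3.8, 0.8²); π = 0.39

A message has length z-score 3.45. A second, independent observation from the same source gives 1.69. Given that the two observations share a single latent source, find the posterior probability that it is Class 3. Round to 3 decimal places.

0.025

P(component k | x) = π_k·f_k(x) / marginal(x), where marginal(x) = Σ_j π_j·f_j(x).
Since both observations come from the same component, the likelihood for component k is f_k(x₁)·f_k(x₂).
  L_1 = [7.5403e-19] × [0.0057419] = 4.32956e-21
  L_2 = [1.51451e-17] × [0.0163174] = 2.47129e-19
  L_3 = [0.929638] × [0.000302642] = 0.000281347
  L_4 = [0.453165] × [0.0153906] = 0.00697449
Unnormalised posteriors:
  π_1·L_1 = 0.12 × 4.32956e-21 = 5.19548e-22
  π_2·L_2 = 0.24 × 2.47129e-19 = 5.9311e-20
  π_3·L_3 = 0.25 × 0.000281347 = 7.03368e-05
  π_4·L_4 = 0.39 × 0.00697449 = 0.00272005
Normaliser: 5.19548e-22 + 5.9311e-20 + 7.03368e-05 + 0.00272005 = 0.00279039
P(Class 3 | data) = 7.03368e-05 / 0.00279039 ≈ 0.025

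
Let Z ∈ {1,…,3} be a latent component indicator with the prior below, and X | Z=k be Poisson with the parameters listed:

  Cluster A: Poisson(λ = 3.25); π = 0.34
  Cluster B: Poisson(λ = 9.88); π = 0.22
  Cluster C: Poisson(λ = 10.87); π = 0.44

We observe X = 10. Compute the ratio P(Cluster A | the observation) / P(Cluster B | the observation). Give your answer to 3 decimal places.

0.017

Only the two components matter; the odds are (w_i f_i(x)) / (w_j f_j(x)).
Component likelihoods at x = 10:
  L_A = 0.0014048
  L_B = 0.125019
  L_C = 0.120712
Posterior odds = (w_A·L_A) / (w_B·L_B) = (0.34·0.0014048) / (0.22·0.125019) = 0.000477631 / 0.0275042 ≈ 0.017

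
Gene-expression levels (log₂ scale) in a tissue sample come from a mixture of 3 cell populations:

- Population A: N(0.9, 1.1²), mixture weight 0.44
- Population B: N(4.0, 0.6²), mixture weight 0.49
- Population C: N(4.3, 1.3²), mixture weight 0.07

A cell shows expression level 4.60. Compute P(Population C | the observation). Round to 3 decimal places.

0.095

The responsibility of component k is π_k f_k(x) divided by Σ_j π_j f_j(x).
Component likelihoods at x = 4.60:
  p_A = 0.00126678
  p_B = 0.403285
  p_C = 0.298815
Unnormalised posteriors:
  π_A·p_A = 0.44 × 0.00126678 = 0.000557385
  π_B·p_B = 0.49 × 0.403285 = 0.197609
  π_C·p_C = 0.07 × 0.298815 = 0.0209171
Marginal: 0.000557385 + 0.197609 + 0.0209171 = 0.219084
P(Population C | the observation) = 0.0209171 / 0.219084 ≈ 0.095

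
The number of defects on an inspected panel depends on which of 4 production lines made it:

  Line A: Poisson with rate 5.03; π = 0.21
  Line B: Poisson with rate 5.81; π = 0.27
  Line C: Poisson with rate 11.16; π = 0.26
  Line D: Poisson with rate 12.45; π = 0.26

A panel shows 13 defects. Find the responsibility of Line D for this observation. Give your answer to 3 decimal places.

P(component k | x) = π_k·f_k(x) / marginal(x), where marginal(x) = Σ_j π_j·f_j(x).
Poisson probabilities:
  p_A = 0.00138549
  p_B = 0.00413769
  p_C = 0.095198
  p_D = 0.108631
Weight by the priors:
  π_A·p_A = 0.21 × 0.00138549 = 0.000290952
  π_B·p_B = 0.27 × 0.00413769 = 0.00111718
  π_C·p_C = 0.26 × 0.095198 = 0.0247515
  π_D·p_D = 0.26 × 0.108631 = 0.0282441
Marginal: 0.000290952 + 0.00111718 + 0.0247515 + 0.0282441 = 0.0544037
P(Line D | 13 defects) ≈ 0.519

0.519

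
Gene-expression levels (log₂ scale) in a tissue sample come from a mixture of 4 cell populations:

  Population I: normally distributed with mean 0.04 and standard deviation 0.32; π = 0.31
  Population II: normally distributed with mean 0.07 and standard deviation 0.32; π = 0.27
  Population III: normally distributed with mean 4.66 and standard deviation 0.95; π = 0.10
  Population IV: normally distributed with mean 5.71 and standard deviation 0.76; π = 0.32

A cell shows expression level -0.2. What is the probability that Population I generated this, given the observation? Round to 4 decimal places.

0.5530

The responsibility of component k is π_k f_k(x) divided by Σ_j π_j f_j(x).
Component likelihoods at x = -0.2:
  f_I = (1/(0.32·√(2π)))·exp(−(-0.2−0.04)²/(2·0.32²)) = 1.246695·exp(-0.28125) = 0.941054
  f_II = (1/(0.32·√(2π)))·exp(−(-0.2−0.07)²/(2·0.32²)) = 1.246695·exp(-0.35596) = 0.873313
  f_III = (1/(0.95·√(2π)))·exp(−(-0.2−4.66)²/(2·0.95²)) = 0.419939·exp(-13.08565) = 8.71285e-07
  f_IV = (1/(0.76·√(2π)))·exp(−(-0.2−5.71)²/(2·0.76²)) = 0.524924·exp(-30.23554) = 3.88121e-14
Prior × likelihood for each component:
  π_I·f_I = 0.31 × 0.941054 = 0.291727
  π_II·f_II = 0.27 × 0.873313 = 0.235795
  π_III·f_III = 0.10 × 8.71285e-07 = 8.71285e-08
  π_IV·f_IV = 0.32 × 3.88121e-14 = 1.24199e-14
Evidence: 0.291727 + 0.235795 + 8.71285e-08 + 1.24199e-14 = 0.527521
P(Population I | the observation) ≈ 0.5530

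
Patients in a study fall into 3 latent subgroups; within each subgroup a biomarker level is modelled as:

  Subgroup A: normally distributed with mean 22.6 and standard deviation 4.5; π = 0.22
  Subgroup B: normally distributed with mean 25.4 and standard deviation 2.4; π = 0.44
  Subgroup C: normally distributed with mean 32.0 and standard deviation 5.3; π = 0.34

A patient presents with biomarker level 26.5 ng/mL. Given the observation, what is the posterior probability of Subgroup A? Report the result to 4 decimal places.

Posterior ∝ prior × likelihood, so P(k | x) ∝ π_k f_k(x); normalise over all components.
Evaluate each component's likelihood at the observed value:
  L_A = (1/(4.5·√(2π)))·exp(−(26.5−22.6)²/(2·4.5²)) = 0.088654·exp(-0.37556) = 0.060897
  L_B = (1/(2.4·√(2π)))·exp(−(26.5−25.4)²/(2·2.4²)) = 0.166226·exp(-0.10503) = 0.149652
  L_C = (1/(5.3·√(2π)))·exp(−(26.5−32.0)²/(2·5.3²)) = 0.075272·exp(-0.53845) = 0.0439328
Weight by the priors:
  π_A·L_A = 0.22 × 0.060897 = 0.0133973
  π_B·L_B = 0.44 × 0.149652 = 0.0658469
  π_C·L_C = 0.34 × 0.0439328 = 0.0149372
Marginal: 0.0133973 + 0.0658469 + 0.0149372 = 0.0941814
P(Subgroup A | data) = 0.0133973 / 0.0941814 ≈ 0.1423

0.1423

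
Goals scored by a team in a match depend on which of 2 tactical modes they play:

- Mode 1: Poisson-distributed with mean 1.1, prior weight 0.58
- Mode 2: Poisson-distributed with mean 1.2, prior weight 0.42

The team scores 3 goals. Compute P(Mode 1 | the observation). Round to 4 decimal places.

0.5403

Apply Bayes' rule: the posterior for each component is proportional to its prior times its likelihood at x.
Evaluate each component's likelihood at the observed value:
  f_1 = 0.0738419
  f_2 = 0.0867439
Weight by the priors:
  π_1·f_1 = 0.58 × 0.0738419 = 0.0428283
  π_2·f_2 = 0.42 × 0.0867439 = 0.0364325
Normaliser: 0.0428283 + 0.0364325 = 0.0792608
P(Mode 1 | data) ≈ 0.5403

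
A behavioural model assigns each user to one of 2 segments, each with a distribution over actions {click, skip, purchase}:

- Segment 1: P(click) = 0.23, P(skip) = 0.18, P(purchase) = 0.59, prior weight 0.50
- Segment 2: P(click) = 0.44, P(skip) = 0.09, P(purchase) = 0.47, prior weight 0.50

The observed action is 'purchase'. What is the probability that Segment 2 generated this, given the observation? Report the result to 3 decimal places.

0.443

P(component k | x) = π_k·f_k(x) / marginal(x), where marginal(x) = Σ_j π_j·f_j(x).
Evaluate each component's likelihood at the observed value:
  p_1 = 0.59
  p_2 = 0.47
Weight by the priors:
  π_1·p_1 = 0.50 × 0.59 = 0.295
  π_2·p_2 = 0.50 × 0.47 = 0.235
Sum: 0.295 + 0.235 = 0.53
P(Segment 2 | the observation) = 0.235 / 0.53 ≈ 0.443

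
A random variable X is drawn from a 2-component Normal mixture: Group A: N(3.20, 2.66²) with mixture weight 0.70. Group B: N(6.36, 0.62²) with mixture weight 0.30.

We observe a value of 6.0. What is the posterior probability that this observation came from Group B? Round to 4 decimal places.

0.7300

The responsibility of component k is w_k f_k(x) divided by Σ_j w_j f_j(x).
Evaluate each component's likelihood at the observed value:
  L_A = (1/(2.66·√(2π)))·exp(−(6.0−3.20)²/(2·2.66²)) = 0.149978·exp(-0.55402) = 0.0861831
  L_B = (1/(0.62·√(2π)))·exp(−(6.0−6.36)²/(2·0.62²)) = 0.643455·exp(-0.16857) = 0.543635
Prior × likelihood for each component:
  w_A·L_A = 0.70 × 0.0861831 = 0.0603282
  w_B·L_B = 0.30 × 0.543635 = 0.163091
Denominator: 0.0603282 + 0.163091 = 0.223419
P(Group B | the observation) = 0.163091 / 0.223419 ≈ 0.7300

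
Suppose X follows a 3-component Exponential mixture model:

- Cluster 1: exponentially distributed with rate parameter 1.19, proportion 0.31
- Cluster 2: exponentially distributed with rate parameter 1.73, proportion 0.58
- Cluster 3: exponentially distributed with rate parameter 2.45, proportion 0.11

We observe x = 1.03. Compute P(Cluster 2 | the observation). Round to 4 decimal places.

0.5652

By Bayes' theorem, P(k | x) = π_k f_k(x) / Σ_j π_j f_j(x).
Exponential densities:
  f_1 = 1.19·e^(−1.19·1.03) = 1.19·e^(−1.2257) = 0.349327
  f_2 = 1.73·e^(−1.73·1.03) = 1.73·e^(−1.7819) = 0.29119
  f_3 = 2.45·e^(−2.45·1.03) = 2.45·e^(−2.5235) = 0.196437
Prior × likelihood for each component:
  π_1·f_1 = 0.31 × 0.349327 = 0.108291
  π_2·f_2 = 0.58 × 0.29119 = 0.16889
  π_3·f_3 = 0.11 × 0.196437 = 0.0216081
Evidence: 0.108291 + 0.16889 + 0.0216081 = 0.29879
Responsibility of Cluster 2: 0.16889 / 0.29879 ≈ 0.5652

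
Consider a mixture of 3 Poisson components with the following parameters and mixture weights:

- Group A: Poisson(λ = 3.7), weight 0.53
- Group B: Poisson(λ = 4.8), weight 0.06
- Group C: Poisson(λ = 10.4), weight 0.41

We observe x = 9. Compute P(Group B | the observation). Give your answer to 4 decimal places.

0.0332

The responsibility of component k is π_k f_k(x) divided by Σ_j π_j f_j(x).
Poisson probabilities:
  f_A = 0.00885448
  f_B = 0.0306757
  f_C = 0.119364
Prior × likelihood for each component:
  π_A·f_A = 0.53 × 0.00885448 = 0.00469287
  π_B·f_B = 0.06 × 0.0306757 = 0.00184054
  π_C·f_C = 0.41 × 0.119364 = 0.0489394
Denominator: 0.00469287 + 0.00184054 + 0.0489394 = 0.0554728
Responsibility of Group B: 0.00184054 / 0.0554728 ≈ 0.0332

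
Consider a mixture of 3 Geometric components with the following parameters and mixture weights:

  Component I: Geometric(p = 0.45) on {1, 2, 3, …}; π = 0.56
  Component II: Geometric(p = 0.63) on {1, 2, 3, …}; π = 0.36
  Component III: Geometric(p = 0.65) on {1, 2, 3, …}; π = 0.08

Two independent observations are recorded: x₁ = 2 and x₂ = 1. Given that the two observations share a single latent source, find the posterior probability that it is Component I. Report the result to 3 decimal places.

Apply Bayes' rule: the posterior for each component is proportional to its prior times its likelihood at x.
Since both observations come from the same component, the likelihood for component k is f_k(x₁)·f_k(x₂).
  f_I = [0.2475] × [0.45] = 0.111375
  f_II = [0.2331] × [0.63] = 0.146853
  f_III = [0.2275] × [0.65] = 0.147875
Multiply by the mixture weights:
  P(Z=I)·f_I = 0.56 × 0.111375 = 0.06237
  P(Z=II)·f_II = 0.36 × 0.146853 = 0.0528671
  P(Z=III)·f_III = 0.08 × 0.147875 = 0.01183
Marginal: 0.06237 + 0.0528671 + 0.01183 = 0.127067
P(Component I | data) ≈ 0.491

0.491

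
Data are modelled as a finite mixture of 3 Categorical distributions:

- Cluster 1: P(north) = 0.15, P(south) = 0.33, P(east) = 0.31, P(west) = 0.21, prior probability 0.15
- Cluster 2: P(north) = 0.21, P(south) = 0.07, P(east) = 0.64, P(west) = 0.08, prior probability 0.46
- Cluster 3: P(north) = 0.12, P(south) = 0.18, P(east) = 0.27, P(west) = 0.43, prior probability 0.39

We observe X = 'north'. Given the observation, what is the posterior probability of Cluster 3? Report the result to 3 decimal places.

Apply Bayes' rule: the posterior for each component is proportional to its prior times its likelihood at x.
Evaluate each component's likelihood at the observed value:
  p_1 = 0.15
  p_2 = 0.21
  p_3 = 0.12
Weight by the priors:
  π_1·p_1 = 0.15 × 0.15 = 0.0225
  π_2·p_2 = 0.46 × 0.21 = 0.0966
  π_3·p_3 = 0.39 × 0.12 = 0.0468
Marginal: 0.0225 + 0.0966 + 0.0468 = 0.1659
Responsibility of Cluster 3: 0.0468 / 0.1659 ≈ 0.282

0.282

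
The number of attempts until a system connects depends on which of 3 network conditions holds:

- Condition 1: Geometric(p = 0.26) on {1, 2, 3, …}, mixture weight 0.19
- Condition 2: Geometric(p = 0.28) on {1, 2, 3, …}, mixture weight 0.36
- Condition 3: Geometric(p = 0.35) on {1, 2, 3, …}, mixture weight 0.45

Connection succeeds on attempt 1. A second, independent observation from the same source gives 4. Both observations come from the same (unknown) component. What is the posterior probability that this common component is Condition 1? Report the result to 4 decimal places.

The responsibility of component k is π_k f_k(x) divided by Σ_j π_j f_j(x).
Since both observations come from the same component, the likelihood for component k is f_k(x₁)·f_k(x₂).
  L_1 = [0.26] × [0.105358] = 0.0273931
  L_2 = [0.28] × [0.104509] = 0.0292626
  L_3 = [0.35] × [0.0961188] = 0.0336416
Unnormalised posteriors:
  π_1·L_1 = 0.19 × 0.0273931 = 0.0052047
  π_2·L_2 = 0.36 × 0.0292626 = 0.0105346
  π_3·L_3 = 0.45 × 0.0336416 = 0.0151387
Denominator: 0.0052047 + 0.0105346 + 0.0151387 = 0.030878
P(Condition 1 | data) ≈ 0.1686

0.1686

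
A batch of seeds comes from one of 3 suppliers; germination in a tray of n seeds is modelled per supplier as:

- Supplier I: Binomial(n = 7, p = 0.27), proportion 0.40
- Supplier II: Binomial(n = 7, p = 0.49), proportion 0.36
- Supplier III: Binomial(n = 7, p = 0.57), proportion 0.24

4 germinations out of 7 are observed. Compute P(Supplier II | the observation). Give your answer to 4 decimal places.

Posterior ∝ prior × likelihood, so P(k | x) ∝ P(Z=k) f_k(x); normalise over all components.
Binomial probabilities:
  L_I = 0.0723589
  L_II = 0.267647
  L_III = 0.293747
Prior × likelihood for each component:
  P(Z=I)·L_I = 0.40 × 0.0723589 = 0.0289435
  P(Z=II)·L_II = 0.36 × 0.267647 = 0.096353
  P(Z=III)·L_III = 0.24 × 0.293747 = 0.0704992
Sum: 0.0289435 + 0.096353 + 0.0704992 = 0.195796
Responsibility of Supplier II: 0.096353 / 0.195796 ≈ 0.4921

0.4921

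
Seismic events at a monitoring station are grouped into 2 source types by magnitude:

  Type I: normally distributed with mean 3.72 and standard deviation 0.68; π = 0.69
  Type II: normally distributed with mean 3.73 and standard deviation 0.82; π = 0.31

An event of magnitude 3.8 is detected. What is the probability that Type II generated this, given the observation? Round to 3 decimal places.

The responsibility of component k is w_k f_k(x) divided by Σ_j w_j f_j(x).
Evaluate each component's likelihood at the observed value:
  L_I = (1/(0.68·√(2π)))·exp(−(3.8−3.72)²/(2·0.68²)) = 0.586680·exp(-0.00692) = 0.582634
  L_II = (1/(0.82·√(2π)))·exp(−(3.8−3.73)²/(2·0.82²)) = 0.486515·exp(-0.00364) = 0.484746
Multiply by the mixture weights:
  w_I·L_I = 0.69 × 0.582634 = 0.402017
  w_II·L_II = 0.31 × 0.484746 = 0.150271
Sum: 0.402017 + 0.150271 = 0.552288
P(Type II | x) ≈ 0.272

0.272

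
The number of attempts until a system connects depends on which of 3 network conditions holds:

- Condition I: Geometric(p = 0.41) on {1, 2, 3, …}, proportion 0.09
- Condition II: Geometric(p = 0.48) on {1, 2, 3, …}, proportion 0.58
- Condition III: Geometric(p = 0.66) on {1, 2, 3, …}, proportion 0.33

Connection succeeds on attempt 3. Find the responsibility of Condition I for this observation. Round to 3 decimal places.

0.113

Posterior ∝ prior × likelihood, so P(k | x) ∝ w_k f_k(x); normalise over all components.
Geometric probabilities:
  p_I = 0.142721
  p_II = 0.129792
  p_III = 0.076296
Multiply by the mixture weights:
  w_I·p_I = 0.09 × 0.142721 = 0.0128449
  w_II·p_II = 0.58 × 0.129792 = 0.0752794
  w_III·p_III = 0.33 × 0.076296 = 0.0251777
Evidence: 0.0128449 + 0.0752794 + 0.0251777 = 0.113302
Responsibility of Condition I: 0.0128449 / 0.113302 ≈ 0.113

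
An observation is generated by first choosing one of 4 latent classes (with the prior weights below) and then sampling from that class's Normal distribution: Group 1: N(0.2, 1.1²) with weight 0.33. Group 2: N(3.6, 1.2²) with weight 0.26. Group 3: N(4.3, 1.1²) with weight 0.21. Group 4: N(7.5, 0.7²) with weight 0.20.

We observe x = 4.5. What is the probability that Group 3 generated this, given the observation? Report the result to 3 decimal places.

0.534

By Bayes' theorem, P(k | x) = π_k f_k(x) / Σ_j π_j f_j(x).
Component likelihoods at x = 4.5:
  f_1 = (1/(1.1·√(2π)))·exp(−(4.5−0.2)²/(2·1.1²)) = 0.362675·exp(-7.64050) = 0.000174298
  f_2 = (1/(1.2·√(2π)))·exp(−(4.5−3.6)²/(2·1.2²)) = 0.332452·exp(-0.28125) = 0.250948
  f_3 = (1/(1.1·√(2π)))·exp(−(4.5−4.3)²/(2·1.1²)) = 0.362675·exp(-0.01653) = 0.356729
  f_4 = (1/(0.7·√(2π)))·exp(−(4.5−7.5)²/(2·0.7²)) = 0.569918·exp(-9.18367) = 5.8532e-05
Prior × likelihood for each component:
  π_1·f_1 = 0.33 × 0.000174298 = 5.75183e-05
  π_2·f_2 = 0.26 × 0.250948 = 0.0652464
  π_3·f_3 = 0.21 × 0.356729 = 0.0749132
  π_4·f_4 = 0.20 × 5.8532e-05 = 1.17064e-05
Denominator: 5.75183e-05 + 0.0652464 + 0.0749132 + 1.17064e-05 = 0.140229
Responsibility of Group 3: 0.0749132 / 0.140229 ≈ 0.534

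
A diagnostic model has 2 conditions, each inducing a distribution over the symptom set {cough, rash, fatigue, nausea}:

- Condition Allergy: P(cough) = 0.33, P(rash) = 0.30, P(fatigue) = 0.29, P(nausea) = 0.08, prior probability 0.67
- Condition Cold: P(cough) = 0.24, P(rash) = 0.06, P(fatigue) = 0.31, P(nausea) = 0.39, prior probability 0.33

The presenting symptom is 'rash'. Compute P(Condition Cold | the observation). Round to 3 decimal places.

By Bayes' theorem, P(k | x) = w_k f_k(x) / Σ_j w_j f_j(x).
Categorical probabilities:
  f_Allergy = 0.3
  f_Cold = 0.06
Unnormalised posteriors:
  w_Allergy·f_Allergy = 0.67 × 0.3 = 0.201
  w_Cold·f_Cold = 0.33 × 0.06 = 0.0198
Marginal: 0.201 + 0.0198 = 0.2208
P(Condition Cold | 'rash') ≈ 0.090

0.090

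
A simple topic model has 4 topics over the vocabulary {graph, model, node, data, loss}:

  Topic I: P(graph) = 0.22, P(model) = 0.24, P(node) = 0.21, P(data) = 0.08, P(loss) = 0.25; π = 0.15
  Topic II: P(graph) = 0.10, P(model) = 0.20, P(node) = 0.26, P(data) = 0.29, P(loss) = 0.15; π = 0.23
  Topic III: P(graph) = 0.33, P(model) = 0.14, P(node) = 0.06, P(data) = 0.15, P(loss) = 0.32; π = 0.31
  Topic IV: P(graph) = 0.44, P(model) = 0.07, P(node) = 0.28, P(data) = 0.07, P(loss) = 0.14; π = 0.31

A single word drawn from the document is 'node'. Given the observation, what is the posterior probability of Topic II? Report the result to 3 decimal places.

Apply Bayes' rule: the posterior for each component is proportional to its prior times its likelihood at x.
Component likelihoods at x = 'node':
  L_I = 0.21
  L_II = 0.26
  L_III = 0.06
  L_IV = 0.28
Prior × likelihood for each component:
  π_I·L_I = 0.15 × 0.21 = 0.0315
  π_II·L_II = 0.23 × 0.26 = 0.0598
  π_III·L_III = 0.31 × 0.06 = 0.0186
  π_IV·L_IV = 0.31 × 0.28 = 0.0868
Sum: 0.0315 + 0.0598 + 0.0186 + 0.0868 = 0.1967
P(Topic II | the observation) = 0.0598 / 0.1967 ≈ 0.304

0.304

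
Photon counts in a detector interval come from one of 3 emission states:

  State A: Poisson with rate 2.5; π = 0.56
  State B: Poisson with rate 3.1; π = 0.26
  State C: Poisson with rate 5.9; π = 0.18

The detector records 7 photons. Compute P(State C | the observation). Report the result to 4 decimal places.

0.6706

Apply Bayes' rule: the posterior for each component is proportional to its prior times its likelihood at x.
Poisson probabilities:
  L_A = e^(−2.5)·2.5^7/7! = 0.00994062
  L_B = e^(−3.1)·3.1^7/7! = 0.0245917
  L_C = e^(−5.9)·5.9^7/7! = 0.135268
Unnormalised posteriors:
  π_A·L_A = 0.56 × 0.00994062 = 0.00556675
  π_B·L_B = 0.26 × 0.0245917 = 0.00639384
  π_C·L_C = 0.18 × 0.135268 = 0.0243483
Sum: 0.00556675 + 0.00639384 + 0.0243483 = 0.0363089
So the posterior for State C is 0.0243483 / 0.0363089 ≈ 0.6706.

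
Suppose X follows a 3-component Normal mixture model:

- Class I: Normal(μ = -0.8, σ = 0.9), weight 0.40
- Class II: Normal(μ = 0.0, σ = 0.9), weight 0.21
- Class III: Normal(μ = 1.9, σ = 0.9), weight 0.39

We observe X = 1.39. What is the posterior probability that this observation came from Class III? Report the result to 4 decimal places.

0.7973

Posterior ∝ prior × likelihood, so P(k | x) ∝ π_k f_k(x); normalise over all components.
Evaluate each component's likelihood at the observed value:
  p_I = (1/(0.9·√(2π)))·exp(−(1.39−-0.8)²/(2·0.9²)) = 0.443269·exp(-2.96056) = 0.022957
  p_II = (1/(0.9·√(2π)))·exp(−(1.39−0.0)²/(2·0.9²)) = 0.443269·exp(-1.19265) = 0.134494
  p_III = (1/(0.9·√(2π)))·exp(−(1.39−1.9)²/(2·0.9²)) = 0.443269·exp(-0.16056) = 0.377519
Prior × likelihood for each component:
  π_I·p_I = 0.40 × 0.022957 = 0.00918279
  π_II·p_II = 0.21 × 0.134494 = 0.0282438
  π_III·p_III = 0.39 × 0.377519 = 0.147233
Normaliser: 0.00918279 + 0.0282438 + 0.147233 = 0.184659
P(Class III | 1.39) ≈ 0.7973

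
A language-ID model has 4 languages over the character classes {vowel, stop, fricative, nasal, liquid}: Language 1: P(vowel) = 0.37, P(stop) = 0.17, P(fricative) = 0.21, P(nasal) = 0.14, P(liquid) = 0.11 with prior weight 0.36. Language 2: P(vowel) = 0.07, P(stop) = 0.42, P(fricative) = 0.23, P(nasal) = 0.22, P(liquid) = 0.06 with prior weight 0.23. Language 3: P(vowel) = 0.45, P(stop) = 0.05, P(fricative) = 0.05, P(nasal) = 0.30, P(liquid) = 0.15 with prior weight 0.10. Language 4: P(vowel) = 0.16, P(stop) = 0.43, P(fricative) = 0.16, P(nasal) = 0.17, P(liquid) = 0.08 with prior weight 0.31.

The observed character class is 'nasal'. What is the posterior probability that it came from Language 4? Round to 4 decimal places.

0.2869

The responsibility of component k is P(Z=k) f_k(x) divided by Σ_j P(Z=j) f_j(x).
Categorical probabilities:
  f_1 = 0.14
  f_2 = 0.22
  f_3 = 0.3
  f_4 = 0.17
Weight by the priors:
  P(Z=1)·f_1 = 0.36 × 0.14 = 0.0504
  P(Z=2)·f_2 = 0.23 × 0.22 = 0.0506
  P(Z=3)·f_3 = 0.10 × 0.3 = 0.03
  P(Z=4)·f_4 = 0.31 × 0.17 = 0.0527
Marginal: 0.0504 + 0.0506 + 0.03 + 0.0527 = 0.1837
P(Language 4 | the observation) = 0.0527 / 0.1837 ≈ 0.2869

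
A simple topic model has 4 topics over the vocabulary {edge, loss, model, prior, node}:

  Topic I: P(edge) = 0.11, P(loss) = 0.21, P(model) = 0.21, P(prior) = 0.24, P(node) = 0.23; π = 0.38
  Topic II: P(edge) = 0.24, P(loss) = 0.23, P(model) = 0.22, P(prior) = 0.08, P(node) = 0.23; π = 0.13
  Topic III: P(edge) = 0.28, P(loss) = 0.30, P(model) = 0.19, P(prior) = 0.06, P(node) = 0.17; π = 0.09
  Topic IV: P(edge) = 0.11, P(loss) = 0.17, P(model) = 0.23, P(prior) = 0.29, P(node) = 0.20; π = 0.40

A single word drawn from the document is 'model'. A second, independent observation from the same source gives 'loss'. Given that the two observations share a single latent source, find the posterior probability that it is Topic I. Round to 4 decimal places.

0.3799

Apply Bayes' rule: the posterior for each component is proportional to its prior times its likelihood at x.
Since both observations come from the same component, the likelihood for component k is f_k(x₁)·f_k(x₂).
  L_I = [0.21] × [0.21] = 0.0441
  L_II = [0.22] × [0.23] = 0.0506
  L_III = [0.19] × [0.3] = 0.057
  L_IV = [0.23] × [0.17] = 0.0391
Prior × likelihood for each component:
  P(Z=I)·L_I = 0.38 × 0.0441 = 0.016758
  P(Z=II)·L_II = 0.13 × 0.0506 = 0.006578
  P(Z=III)·L_III = 0.09 × 0.057 = 0.00513
  P(Z=IV)·L_IV = 0.40 × 0.0391 = 0.01564
Evidence: 0.016758 + 0.006578 + 0.00513 + 0.01564 = 0.044106
P(Topic I | x₁, x₂) ≈ 0.3799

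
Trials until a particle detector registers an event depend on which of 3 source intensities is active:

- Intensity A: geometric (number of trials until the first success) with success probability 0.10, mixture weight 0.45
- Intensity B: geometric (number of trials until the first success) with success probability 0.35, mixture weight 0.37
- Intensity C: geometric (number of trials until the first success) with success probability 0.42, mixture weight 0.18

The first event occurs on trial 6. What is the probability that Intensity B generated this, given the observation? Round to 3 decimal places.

The responsibility of component k is π_k f_k(x) divided by Σ_j π_j f_j(x).
Component likelihoods at x = 6:
  f_A = 0.059049
  f_B = 0.0406102
  f_C = 0.027567
Multiply by the mixture weights:
  π_A·f_A = 0.45 × 0.059049 = 0.0265721
  π_B·f_B = 0.37 × 0.0406102 = 0.0150258
  π_C·f_C = 0.18 × 0.027567 = 0.00496206
Denominator: 0.0265721 + 0.0150258 + 0.00496206 = 0.0465599
P(Intensity B | data) = 0.0150258 / 0.0465599 ≈ 0.323

0.323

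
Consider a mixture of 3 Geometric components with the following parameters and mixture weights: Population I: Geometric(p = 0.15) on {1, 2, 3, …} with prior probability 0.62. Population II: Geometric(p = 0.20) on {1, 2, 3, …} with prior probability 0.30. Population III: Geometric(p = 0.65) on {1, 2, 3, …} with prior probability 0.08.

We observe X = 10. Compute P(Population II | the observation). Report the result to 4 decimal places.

0.2721

The responsibility of component k is P(Z=k) f_k(x) divided by Σ_j P(Z=j) f_j(x).
Evaluate each component's likelihood at the observed value:
  p_I = 0.0347425
  p_II = 0.0268435
  p_III = 5.12302e-05
Unnormalised posteriors:
  P(Z=I)·p_I = 0.62 × 0.0347425 = 0.0215404
  P(Z=II)·p_II = 0.30 × 0.0268435 = 0.00805306
  P(Z=III)·p_III = 0.08 × 5.12302e-05 = 4.09841e-06
Denominator: 0.0215404 + 0.00805306 + 4.09841e-06 = 0.0295975
P(Population II | the observation) ≈ 0.2721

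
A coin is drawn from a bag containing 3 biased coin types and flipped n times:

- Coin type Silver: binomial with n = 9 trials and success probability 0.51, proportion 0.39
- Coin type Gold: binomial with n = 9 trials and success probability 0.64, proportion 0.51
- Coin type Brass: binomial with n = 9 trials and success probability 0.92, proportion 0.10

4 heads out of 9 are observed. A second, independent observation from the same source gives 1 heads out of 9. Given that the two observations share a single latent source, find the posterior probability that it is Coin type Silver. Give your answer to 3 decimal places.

0.931

Apply Bayes' rule: the posterior for each component is proportional to its prior times its likelihood at x.
Since both observations come from the same component, the likelihood for component k is f_k(x₁)·f_k(x₂).
  f_Silver = [C(9,4)·0.51^4·0.49^5 = 126·0.067652·0.0282475 = 0.240786] × [0.0152539] = 0.00367293
  f_Gold = [C(9,4)·0.64^4·0.36^5 = 126·0.167772·0.00604662 = 0.127821] × [0.00162496] = 0.000207704
  f_Brass = [C(9,4)·0.92^4·0.08^5 = 126·0.716393·3.2768e-06 = 0.000295782] × [1.38915e-08] = 4.10887e-12
Multiply by the mixture weights:
  w_Silver·f_Silver = 0.39 × 0.00367293 = 0.00143244
  w_Gold·f_Gold = 0.51 × 0.000207704 = 0.000105929
  w_Brass·f_Brass = 0.10 × 4.10887e-12 = 4.10887e-13
Evidence: 0.00143244 + 0.000105929 + 4.10887e-13 = 0.00153837
P(Coin type Silver | x₁,x₂) = 0.00143244 / 0.00153837 ≈ 0.931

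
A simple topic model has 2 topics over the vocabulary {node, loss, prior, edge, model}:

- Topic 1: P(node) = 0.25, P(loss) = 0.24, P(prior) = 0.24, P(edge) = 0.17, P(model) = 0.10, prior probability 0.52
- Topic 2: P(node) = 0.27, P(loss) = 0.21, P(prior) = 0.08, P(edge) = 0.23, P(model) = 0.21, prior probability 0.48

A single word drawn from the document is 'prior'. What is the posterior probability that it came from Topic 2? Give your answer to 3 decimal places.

By Bayes' theorem, P(k | x) = π_k f_k(x) / Σ_j π_j f_j(x).
Component likelihoods at x = 'prior':
  L_1 = P(prior | comp) = 0.24
  L_2 = P(prior | comp) = 0.08
Prior × likelihood for each component:
  π_1·L_1 = 0.52 × 0.24 = 0.1248
  π_2·L_2 = 0.48 × 0.08 = 0.0384
Normaliser: 0.1248 + 0.0384 = 0.1632
P(Topic 2 | 'prior') ≈ 0.235

0.235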